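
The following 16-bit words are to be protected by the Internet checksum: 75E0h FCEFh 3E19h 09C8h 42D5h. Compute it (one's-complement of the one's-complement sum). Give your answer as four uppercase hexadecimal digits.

One's-complement addition (fold any carry out of bit 15 back into bit 0):
  0x75E0 + 0xFCEF = 0x172CF → wrap carry → 0x72D0
  0x72D0 + 0x3E19 = 0x0B0E9
  0xB0E9 + 0x09C8 = 0x0BAB1
  0xBAB1 + 0x42D5 = 0x0FD86
One's-complement sum = 0xFD86.
Checksum = ~0xFD86 & 0xFFFF = 0x0279.

0279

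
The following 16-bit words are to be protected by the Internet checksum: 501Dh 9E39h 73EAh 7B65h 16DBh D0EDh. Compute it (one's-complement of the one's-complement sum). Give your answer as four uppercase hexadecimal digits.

One's-complement addition (fold any carry out of bit 15 back into bit 0):
  0x501D + 0x9E39 = 0x0EE56
  0xEE56 + 0x73EA = 0x16240 → wrap carry → 0x6241
  0x6241 + 0x7B65 = 0x0DDA6
  0xDDA6 + 0x16DB = 0x0F481
  0xF481 + 0xD0ED = 0x1C56E → wrap carry → 0xC56F
One's-complement sum = 0xC56F.
Checksum = ~0xC56F & 0xFFFF = 0x3A90.

3A90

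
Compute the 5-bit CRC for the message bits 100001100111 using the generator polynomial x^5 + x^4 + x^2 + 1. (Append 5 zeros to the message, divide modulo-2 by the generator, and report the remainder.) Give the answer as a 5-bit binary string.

01010

Append 5 zeros: 10000110011100000. Divide by 110101 (XOR where the leading bit is 1):
  pos 0: 100001 XOR 110101 = 010100
  pos 1: 101001 XOR 110101 = 011100
  pos 2: 111000 XOR 110101 = 001101
  pos 4: 110101 XOR 110101 = 000000
  pos 10: 110000 XOR 110101 = 000101
Remainder (last 5 bits) = 01010. This is the CRC / FCS.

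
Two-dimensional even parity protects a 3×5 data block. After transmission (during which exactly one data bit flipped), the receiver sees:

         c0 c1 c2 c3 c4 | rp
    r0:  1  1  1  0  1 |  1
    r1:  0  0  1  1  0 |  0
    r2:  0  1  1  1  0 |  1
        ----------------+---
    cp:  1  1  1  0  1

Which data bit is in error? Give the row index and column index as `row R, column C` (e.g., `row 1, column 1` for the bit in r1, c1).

row 0, column 1

Recompute each row's even parity and compare to rp:
  r0: data parity 0, sent rp 1 → mismatch
  r1: data parity 0, sent rp 0 → ok
  r2: data parity 1, sent rp 1 → ok
Recompute each column's even parity and compare to cp:
  c0: data parity 1, sent cp 1 → ok
  c1: data parity 0, sent cp 1 → mismatch
  c2: data parity 1, sent cp 1 → ok
  c3: data parity 0, sent cp 0 → ok
  c4: data parity 1, sent cp 1 → ok
Exactly one row (r0) and one column (c1) fail → the flipped bit is at their intersection.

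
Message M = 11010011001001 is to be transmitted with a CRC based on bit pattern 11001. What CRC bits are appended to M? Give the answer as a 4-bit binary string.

0011

Append 4 zeros: 110100110010010000. Divide by 11001 (XOR where the leading bit is 1):
  pos 0: 11010 XOR 11001 = 00011
  pos 3: 11011 XOR 11001 = 00010
  pos 6: 10001 XOR 11001 = 01000
  pos 7: 10000 XOR 11001 = 01001
  pos 8: 10010 XOR 11001 = 01011
  pos 9: 10111 XOR 11001 = 01110
  pos 10: 11100 XOR 11001 = 00101
  pos 12: 10100 XOR 11001 = 01101
  pos 13: 11010 XOR 11001 = 00011
Remainder (last 4 bits) = 0011. This is the CRC / FCS.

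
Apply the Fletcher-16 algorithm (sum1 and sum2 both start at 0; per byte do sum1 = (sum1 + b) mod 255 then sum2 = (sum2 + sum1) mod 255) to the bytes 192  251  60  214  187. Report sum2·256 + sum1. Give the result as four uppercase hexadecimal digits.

D18B

Running sums (mod 255):
  after byte 0 (192): sum1=192, sum2=192
  after byte 1 (251): sum1=188, sum2=125
  after byte 2 (60): sum1=248, sum2=118
  after byte 3 (214): sum1=207, sum2=70
  after byte 4 (187): sum1=139, sum2=209
Checksum = sum2·256 + sum1 = 209·256 + 139 = 53643 = 0xD18B.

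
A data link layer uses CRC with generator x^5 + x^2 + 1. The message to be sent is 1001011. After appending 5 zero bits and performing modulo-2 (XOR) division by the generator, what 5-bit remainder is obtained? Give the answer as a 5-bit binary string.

Append 5 zeros: 100101100000. Divide by 100101 (XOR where the leading bit is 1):
  pos 0: 100101 XOR 100101 = 000000
  pos 6: 100000 XOR 100101 = 000101
Remainder (last 5 bits) = 00101. This is the CRC / FCS.

00101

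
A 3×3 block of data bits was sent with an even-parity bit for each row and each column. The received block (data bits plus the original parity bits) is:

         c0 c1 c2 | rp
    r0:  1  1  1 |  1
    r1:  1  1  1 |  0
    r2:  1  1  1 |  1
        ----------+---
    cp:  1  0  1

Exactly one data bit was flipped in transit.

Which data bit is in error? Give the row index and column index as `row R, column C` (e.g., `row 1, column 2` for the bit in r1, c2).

Recompute each row's even parity and compare to rp:
  r0: data parity 1, sent rp 1 → ok
  r1: data parity 1, sent rp 0 → mismatch
  r2: data parity 1, sent rp 1 → ok
Recompute each column's even parity and compare to cp:
  c0: data parity 1, sent cp 1 → ok
  c1: data parity 1, sent cp 0 → mismatch
  c2: data parity 1, sent cp 1 → ok
Exactly one row (r1) and one column (c1) fail → the flipped bit is at their intersection.

row 1, column 1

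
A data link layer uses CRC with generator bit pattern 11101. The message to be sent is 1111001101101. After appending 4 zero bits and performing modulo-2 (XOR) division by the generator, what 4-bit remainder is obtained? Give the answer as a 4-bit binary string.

Append 4 zeros: 11110011011010000. Divide by 11101 (XOR where the leading bit is 1):
  pos 0: 11110 XOR 11101 = 00011
  pos 3: 11011 XOR 11101 = 00110
  pos 5: 11001 XOR 11101 = 00100
  pos 7: 10010 XOR 11101 = 01111
  pos 8: 11111 XOR 11101 = 00010
  pos 11: 10000 XOR 11101 = 01101
  pos 12: 11010 XOR 11101 = 00111
Remainder (last 4 bits) = 0111. This is the CRC / FCS.

0111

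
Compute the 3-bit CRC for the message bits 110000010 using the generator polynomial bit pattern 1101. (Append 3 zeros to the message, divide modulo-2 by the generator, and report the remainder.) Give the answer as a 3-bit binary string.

101

Append 3 zeros: 110000010000. Divide by 1101 (XOR where the leading bit is 1):
  pos 0: 1100 XOR 1101 = 0001
  pos 3: 1000 XOR 1101 = 0101
  pos 4: 1011 XOR 1101 = 0110
  pos 5: 1100 XOR 1101 = 0001
  pos 8: 1000 XOR 1101 = 0101
Remainder (last 3 bits) = 101. This is the CRC / FCS.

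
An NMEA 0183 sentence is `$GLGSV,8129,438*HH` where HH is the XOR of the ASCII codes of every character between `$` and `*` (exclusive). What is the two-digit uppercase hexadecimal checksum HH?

74

XOR the ASCII codes of the payload characters:
  'G' = 0x47 → acc = 0x47
  'L' = 0x4C → acc = 0x0B
  'G' = 0x47 → acc = 0x4C
  'S' = 0x53 → acc = 0x1F
  'V' = 0x56 → acc = 0x49
  ',' = 0x2C → acc = 0x65
  '8' = 0x38 → acc = 0x5D
  '1' = 0x31 → acc = 0x6C
  '2' = 0x32 → acc = 0x5E
  '9' = 0x39 → acc = 0x67
  ',' = 0x2C → acc = 0x4B
  '4' = 0x34 → acc = 0x7F
  '3' = 0x33 → acc = 0x4C
  '8' = 0x38 → acc = 0x74
Checksum = 0x74.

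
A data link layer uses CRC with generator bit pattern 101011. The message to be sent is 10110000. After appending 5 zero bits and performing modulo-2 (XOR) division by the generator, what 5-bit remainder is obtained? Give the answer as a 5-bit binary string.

Append 5 zeros: 1011000000000. Divide by 101011 (XOR where the leading bit is 1):
  pos 0: 101100 XOR 101011 = 000111
  pos 3: 111000 XOR 101011 = 010011
  pos 4: 100110 XOR 101011 = 001101
  pos 6: 110100 XOR 101011 = 011111
  pos 7: 111110 XOR 101011 = 010101
Remainder (last 5 bits) = 10101. This is the CRC / FCS.

10101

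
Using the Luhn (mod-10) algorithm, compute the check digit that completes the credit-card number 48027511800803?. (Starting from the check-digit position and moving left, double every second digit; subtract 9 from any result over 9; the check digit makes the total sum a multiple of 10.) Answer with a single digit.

Partial digits right→left: 3 0 8 0 0 8 1 1 5 7 2 0 8 4
Double every second digit counting from the check-digit position (so the 1st, 3rd, 5th, ... of the partial from the right).
  doubled (with −9 where >9): 6 7 0 2 1 4 7 → sum 27
  kept as-is: 0 0 8 1 7 0 4 → sum 20
Total = 27 + 20 = 47.
Check digit = (10 − (47 mod 10)) mod 10 = 3.

3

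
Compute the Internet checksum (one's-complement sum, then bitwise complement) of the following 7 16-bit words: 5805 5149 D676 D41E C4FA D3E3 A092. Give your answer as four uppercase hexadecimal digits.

72AA

One's-complement addition (fold any carry out of bit 15 back into bit 0):
  0x5805 + 0x5149 = 0x0A94E
  0xA94E + 0xD676 = 0x17FC4 → wrap carry → 0x7FC5
  0x7FC5 + 0xD41E = 0x153E3 → wrap carry → 0x53E4
  0x53E4 + 0xC4FA = 0x118DE → wrap carry → 0x18DF
  0x18DF + 0xD3E3 = 0x0ECC2
  0xECC2 + 0xA092 = 0x18D54 → wrap carry → 0x8D55
One's-complement sum = 0x8D55.
Checksum = ~0x8D55 & 0xFFFF = 0x72AA.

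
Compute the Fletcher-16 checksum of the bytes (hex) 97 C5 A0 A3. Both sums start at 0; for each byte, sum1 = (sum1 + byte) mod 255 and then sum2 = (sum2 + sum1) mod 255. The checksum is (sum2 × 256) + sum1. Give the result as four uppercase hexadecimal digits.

94A1

Running sums (mod 255):
  after byte 0 (97): sum1=151, sum2=151
  after byte 1 (C5): sum1=93, sum2=244
  after byte 2 (A0): sum1=253, sum2=242
  after byte 3 (A3): sum1=161, sum2=148
Checksum = sum2·256 + sum1 = 148·256 + 161 = 38049 = 0x94A1.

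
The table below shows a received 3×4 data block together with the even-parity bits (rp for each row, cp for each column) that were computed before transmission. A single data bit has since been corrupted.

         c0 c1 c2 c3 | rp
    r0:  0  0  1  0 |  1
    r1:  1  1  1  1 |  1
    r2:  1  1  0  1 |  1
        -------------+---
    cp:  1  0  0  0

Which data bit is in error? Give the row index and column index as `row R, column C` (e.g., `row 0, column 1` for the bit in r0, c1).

Recompute each row's even parity and compare to rp:
  r0: data parity 1, sent rp 1 → ok
  r1: data parity 0, sent rp 1 → mismatch
  r2: data parity 1, sent rp 1 → ok
Recompute each column's even parity and compare to cp:
  c0: data parity 0, sent cp 1 → mismatch
  c1: data parity 0, sent cp 0 → ok
  c2: data parity 0, sent cp 0 → ok
  c3: data parity 0, sent cp 0 → ok
Exactly one row (r1) and one column (c0) fail → the flipped bit is at their intersection.

row 1, column 0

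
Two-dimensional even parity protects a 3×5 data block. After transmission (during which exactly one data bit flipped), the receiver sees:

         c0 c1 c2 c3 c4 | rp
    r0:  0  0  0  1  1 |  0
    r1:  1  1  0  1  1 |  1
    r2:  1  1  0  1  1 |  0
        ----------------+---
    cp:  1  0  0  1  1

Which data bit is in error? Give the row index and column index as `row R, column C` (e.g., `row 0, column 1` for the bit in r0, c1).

row 1, column 0

Recompute each row's even parity and compare to rp:
  r0: data parity 0, sent rp 0 → ok
  r1: data parity 0, sent rp 1 → mismatch
  r2: data parity 0, sent rp 0 → ok
Recompute each column's even parity and compare to cp:
  c0: data parity 0, sent cp 1 → mismatch
  c1: data parity 0, sent cp 0 → ok
  c2: data parity 0, sent cp 0 → ok
  c3: data parity 1, sent cp 1 → ok
  c4: data parity 1, sent cp 1 → ok
Exactly one row (r1) and one column (c0) fail → the flipped bit is at their intersection.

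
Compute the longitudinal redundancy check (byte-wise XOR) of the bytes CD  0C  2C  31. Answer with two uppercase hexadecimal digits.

DC

XOR the bytes together:
  start with 0xCD
  0xCD ⊕ 0x0C = 0xC1
  0xC1 ⊕ 0x2C = 0xED
  0xED ⊕ 0x31 = 0xDC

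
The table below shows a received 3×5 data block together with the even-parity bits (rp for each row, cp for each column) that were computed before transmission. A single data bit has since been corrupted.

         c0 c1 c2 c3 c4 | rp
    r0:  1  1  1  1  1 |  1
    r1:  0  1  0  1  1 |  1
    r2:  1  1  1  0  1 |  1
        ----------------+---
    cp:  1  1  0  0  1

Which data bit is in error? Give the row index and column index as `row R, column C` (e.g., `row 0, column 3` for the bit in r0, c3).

Recompute each row's even parity and compare to rp:
  r0: data parity 1, sent rp 1 → ok
  r1: data parity 1, sent rp 1 → ok
  r2: data parity 0, sent rp 1 → mismatch
Recompute each column's even parity and compare to cp:
  c0: data parity 0, sent cp 1 → mismatch
  c1: data parity 1, sent cp 1 → ok
  c2: data parity 0, sent cp 0 → ok
  c3: data parity 0, sent cp 0 → ok
  c4: data parity 1, sent cp 1 → ok
Exactly one row (r2) and one column (c0) fail → the flipped bit is at their intersection.

row 2, column 0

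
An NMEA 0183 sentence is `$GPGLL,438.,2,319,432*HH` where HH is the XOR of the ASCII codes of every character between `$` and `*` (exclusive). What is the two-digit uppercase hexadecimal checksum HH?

XOR the ASCII codes of the payload characters:
  'G' = 0x47 → acc = 0x47
  'P' = 0x50 → acc = 0x17
  'G' = 0x47 → acc = 0x50
  'L' = 0x4C → acc = 0x1C
  'L' = 0x4C → acc = 0x50
  ',' = 0x2C → acc = 0x7C
  '4' = 0x34 → acc = 0x48
  '3' = 0x33 → acc = 0x7B
  '8' = 0x38 → acc = 0x43
  '.' = 0x2E → acc = 0x6D
  ',' = 0x2C → acc = 0x41
  '2' = 0x32 → acc = 0x73
  ',' = 0x2C → acc = 0x5F
  '3' = 0x33 → acc = 0x6C
  '1' = 0x31 → acc = 0x5D
  '9' = 0x39 → acc = 0x64
  ',' = 0x2C → acc = 0x48
  '4' = 0x34 → acc = 0x7C
  '3' = 0x33 → acc = 0x4F
  '2' = 0x32 → acc = 0x7D
Checksum = 0x7D.

7D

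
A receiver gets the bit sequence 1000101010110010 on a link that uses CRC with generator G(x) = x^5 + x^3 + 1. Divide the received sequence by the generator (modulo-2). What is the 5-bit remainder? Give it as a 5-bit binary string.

00010

Modulo-2 division of 1000101010110010 by 101001:
  pos 0: 100010 XOR 101001 = 001011
  pos 2: 101110 XOR 101001 = 000111
  pos 5: 111101 XOR 101001 = 010100
  pos 6: 101001 XOR 101001 = 000000
Remainder = 00010 (nonzero — an error is detected).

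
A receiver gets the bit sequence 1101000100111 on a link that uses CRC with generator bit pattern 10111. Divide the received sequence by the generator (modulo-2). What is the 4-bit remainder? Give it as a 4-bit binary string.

0100

Modulo-2 division of 1101000100111 by 10111:
  pos 0: 11010 XOR 10111 = 01101
  pos 1: 11010 XOR 10111 = 01101
  pos 2: 11010 XOR 10111 = 01101
  pos 3: 11011 XOR 10111 = 01100
  pos 4: 11000 XOR 10111 = 01111
  pos 5: 11110 XOR 10111 = 01001
  pos 6: 10011 XOR 10111 = 00100
  pos 8: 10011 XOR 10111 = 00100
Remainder = 0100 (nonzero — an error is detected).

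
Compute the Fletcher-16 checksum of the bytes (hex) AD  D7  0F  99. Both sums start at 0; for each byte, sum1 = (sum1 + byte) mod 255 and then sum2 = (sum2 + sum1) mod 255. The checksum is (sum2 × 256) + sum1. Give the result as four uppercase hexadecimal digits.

F52E

Running sums (mod 255):
  after byte 0 (AD): sum1=173, sum2=173
  after byte 1 (D7): sum1=133, sum2=51
  after byte 2 (0F): sum1=148, sum2=199
  after byte 3 (99): sum1=46, sum2=245
Checksum = sum2·256 + sum1 = 245·256 + 46 = 62766 = 0xF52E.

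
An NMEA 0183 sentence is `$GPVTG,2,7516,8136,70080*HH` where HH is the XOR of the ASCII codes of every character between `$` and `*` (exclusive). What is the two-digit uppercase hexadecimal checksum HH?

56

XOR the ASCII codes of the payload characters:
  'G' = 0x47 → acc = 0x47
  'P' = 0x50 → acc = 0x17
  'V' = 0x56 → acc = 0x41
  'T' = 0x54 → acc = 0x15
  'G' = 0x47 → acc = 0x52
  ',' = 0x2C → acc = 0x7E
  '2' = 0x32 → acc = 0x4C
  ',' = 0x2C → acc = 0x60
  '7' = 0x37 → acc = 0x57
  '5' = 0x35 → acc = 0x62
  '1' = 0x31 → acc = 0x53
  '6' = 0x36 → acc = 0x65
  ',' = 0x2C → acc = 0x49
  '8' = 0x38 → acc = 0x71
  '1' = 0x31 → acc = 0x40
  '3' = 0x33 → acc = 0x73
  '6' = 0x36 → acc = 0x45
  ',' = 0x2C → acc = 0x69
  '7' = 0x37 → acc = 0x5E
  '0' = 0x30 → acc = 0x6E
  '0' = 0x30 → acc = 0x5E
  '8' = 0x38 → acc = 0x66
  '0' = 0x30 → acc = 0x56
Checksum = 0x56.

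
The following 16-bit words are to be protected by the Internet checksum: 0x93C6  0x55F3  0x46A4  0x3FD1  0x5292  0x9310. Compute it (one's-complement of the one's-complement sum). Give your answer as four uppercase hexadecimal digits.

One's-complement addition (fold any carry out of bit 15 back into bit 0):
  0x93C6 + 0x55F3 = 0x0E9B9
  0xE9B9 + 0x46A4 = 0x1305D → wrap carry → 0x305E
  0x305E + 0x3FD1 = 0x0702F
  0x702F + 0x5292 = 0x0C2C1
  0xC2C1 + 0x9310 = 0x155D1 → wrap carry → 0x55D2
One's-complement sum = 0x55D2.
Checksum = ~0x55D2 & 0xFFFF = 0xAA2D.

AA2D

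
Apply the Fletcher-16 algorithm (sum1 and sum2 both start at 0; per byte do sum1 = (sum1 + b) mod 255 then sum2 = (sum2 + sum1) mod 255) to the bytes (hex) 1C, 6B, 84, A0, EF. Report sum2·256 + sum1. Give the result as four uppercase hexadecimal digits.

F89C

Running sums (mod 255):
  after byte 0 (1C): sum1=28, sum2=28
  after byte 1 (6B): sum1=135, sum2=163
  after byte 2 (84): sum1=12, sum2=175
  after byte 3 (A0): sum1=172, sum2=92
  after byte 4 (EF): sum1=156, sum2=248
Checksum = sum2·256 + sum1 = 248·256 + 156 = 63644 = 0xF89C.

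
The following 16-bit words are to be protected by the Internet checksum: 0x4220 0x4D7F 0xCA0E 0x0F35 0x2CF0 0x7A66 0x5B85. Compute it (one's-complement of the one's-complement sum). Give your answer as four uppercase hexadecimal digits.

One's-complement addition (fold any carry out of bit 15 back into bit 0):
  0x4220 + 0x4D7F = 0x08F9F
  0x8F9F + 0xCA0E = 0x159AD → wrap carry → 0x59AE
  0x59AE + 0x0F35 = 0x068E3
  0x68E3 + 0x2CF0 = 0x095D3
  0x95D3 + 0x7A66 = 0x11039 → wrap carry → 0x103A
  0x103A + 0x5B85 = 0x06BBF
One's-complement sum = 0x6BBF.
Checksum = ~0x6BBF & 0xFFFF = 0x9440.

9440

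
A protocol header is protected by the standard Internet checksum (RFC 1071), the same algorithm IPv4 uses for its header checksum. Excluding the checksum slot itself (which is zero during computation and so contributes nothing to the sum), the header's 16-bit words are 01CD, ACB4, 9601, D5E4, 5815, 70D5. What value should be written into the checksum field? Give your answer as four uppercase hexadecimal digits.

1CAD

One's-complement addition (fold any carry out of bit 15 back into bit 0):
  0x01CD + 0xACB4 = 0x0AE81
  0xAE81 + 0x9601 = 0x14482 → wrap carry → 0x4483
  0x4483 + 0xD5E4 = 0x11A67 → wrap carry → 0x1A68
  0x1A68 + 0x5815 = 0x0727D
  0x727D + 0x70D5 = 0x0E352
One's-complement sum = 0xE352.
Checksum = ~0xE352 & 0xFFFF = 0x1CAD.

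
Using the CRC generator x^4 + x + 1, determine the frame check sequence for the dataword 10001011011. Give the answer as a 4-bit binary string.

Append 4 zeros: 100010110110000. Divide by 10011 (XOR where the leading bit is 1):
  pos 0: 10001 XOR 10011 = 00010
  pos 3: 10011 XOR 10011 = 00000
  pos 9: 11000 XOR 10011 = 01011
  pos 10: 10110 XOR 10011 = 00101
Remainder (last 4 bits) = 0101. This is the CRC / FCS.

0101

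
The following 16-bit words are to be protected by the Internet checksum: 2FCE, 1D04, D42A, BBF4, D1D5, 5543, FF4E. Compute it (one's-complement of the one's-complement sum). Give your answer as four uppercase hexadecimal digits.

One's-complement addition (fold any carry out of bit 15 back into bit 0):
  0x2FCE + 0x1D04 = 0x04CD2
  0x4CD2 + 0xD42A = 0x120FC → wrap carry → 0x20FD
  0x20FD + 0xBBF4 = 0x0DCF1
  0xDCF1 + 0xD1D5 = 0x1AEC6 → wrap carry → 0xAEC7
  0xAEC7 + 0x5543 = 0x1040A → wrap carry → 0x040B
  0x040B + 0xFF4E = 0x10359 → wrap carry → 0x035A
One's-complement sum = 0x035A.
Checksum = ~0x035A & 0xFFFF = 0xFCA5.

FCA5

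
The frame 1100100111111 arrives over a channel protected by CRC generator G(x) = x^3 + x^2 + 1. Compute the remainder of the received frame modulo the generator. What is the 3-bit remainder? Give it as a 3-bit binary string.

Modulo-2 division of 1100100111111 by 1101:
  pos 0: 1100 XOR 1101 = 0001
  pos 3: 1100 XOR 1101 = 0001
  pos 6: 1111 XOR 1101 = 0010
  pos 8: 1011 XOR 1101 = 0110
  pos 9: 1101 XOR 1101 = 0000
Remainder = 000 (zero — the frame passes the CRC check).

000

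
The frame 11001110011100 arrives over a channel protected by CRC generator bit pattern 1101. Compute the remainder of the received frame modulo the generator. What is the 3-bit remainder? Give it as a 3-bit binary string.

100

Modulo-2 division of 11001110011100 by 1101:
  pos 0: 1100 XOR 1101 = 0001
  pos 3: 1111 XOR 1101 = 0010
  pos 5: 1000 XOR 1101 = 0101
  pos 6: 1011 XOR 1101 = 0110
  pos 7: 1101 XOR 1101 = 0000
Remainder = 100 (nonzero — an error is detected).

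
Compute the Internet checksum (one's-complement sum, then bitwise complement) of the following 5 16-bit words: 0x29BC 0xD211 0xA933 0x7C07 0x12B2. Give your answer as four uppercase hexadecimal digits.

One's-complement addition (fold any carry out of bit 15 back into bit 0):
  0x29BC + 0xD211 = 0x0FBCD
  0xFBCD + 0xA933 = 0x1A500 → wrap carry → 0xA501
  0xA501 + 0x7C07 = 0x12108 → wrap carry → 0x2109
  0x2109 + 0x12B2 = 0x033BB
One's-complement sum = 0x33BB.
Checksum = ~0x33BB & 0xFFFF = 0xCC44.

CC44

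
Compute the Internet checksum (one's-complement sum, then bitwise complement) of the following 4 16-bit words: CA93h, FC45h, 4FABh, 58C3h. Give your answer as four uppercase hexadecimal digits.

90B7

One's-complement addition (fold any carry out of bit 15 back into bit 0):
  0xCA93 + 0xFC45 = 0x1C6D8 → wrap carry → 0xC6D9
  0xC6D9 + 0x4FAB = 0x11684 → wrap carry → 0x1685
  0x1685 + 0x58C3 = 0x06F48
One's-complement sum = 0x6F48.
Checksum = ~0x6F48 & 0xFFFF = 0x90B7.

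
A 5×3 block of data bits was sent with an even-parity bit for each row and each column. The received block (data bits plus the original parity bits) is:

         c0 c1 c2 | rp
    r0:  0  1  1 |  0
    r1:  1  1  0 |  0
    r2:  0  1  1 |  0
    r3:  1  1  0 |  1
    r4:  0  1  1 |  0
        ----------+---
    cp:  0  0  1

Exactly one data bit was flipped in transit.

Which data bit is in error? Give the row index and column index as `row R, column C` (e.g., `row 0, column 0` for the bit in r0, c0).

Recompute each row's even parity and compare to rp:
  r0: data parity 0, sent rp 0 → ok
  r1: data parity 0, sent rp 0 → ok
  r2: data parity 0, sent rp 0 → ok
  r3: data parity 0, sent rp 1 → mismatch
  r4: data parity 0, sent rp 0 → ok
Recompute each column's even parity and compare to cp:
  c0: data parity 0, sent cp 0 → ok
  c1: data parity 1, sent cp 0 → mismatch
  c2: data parity 1, sent cp 1 → ok
Exactly one row (r3) and one column (c1) fail → the flipped bit is at their intersection.

row 3, column 1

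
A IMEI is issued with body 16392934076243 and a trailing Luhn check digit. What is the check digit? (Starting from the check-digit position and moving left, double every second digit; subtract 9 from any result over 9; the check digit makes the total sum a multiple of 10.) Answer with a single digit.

7

Partial digits right→left: 3 4 2 6 7 0 4 3 9 2 9 3 6 1
Double every second digit counting from the check-digit position (so the 1st, 3rd, 5th, ... of the partial from the right).
  doubled (with −9 where >9): 6 4 5 8 9 9 3 → sum 44
  kept as-is: 4 6 0 3 2 3 1 → sum 19
Total = 44 + 19 = 63.
Check digit = (10 − (63 mod 10)) mod 10 = 7.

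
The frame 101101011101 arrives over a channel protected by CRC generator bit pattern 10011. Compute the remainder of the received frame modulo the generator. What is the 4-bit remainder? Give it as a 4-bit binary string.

0011

Modulo-2 division of 101101011101 by 10011:
  pos 0: 10110 XOR 10011 = 00101
  pos 2: 10110 XOR 10011 = 00101
  pos 4: 10111 XOR 10011 = 00100
  pos 6: 10010 XOR 10011 = 00001
Remainder = 0011 (nonzero — an error is detected).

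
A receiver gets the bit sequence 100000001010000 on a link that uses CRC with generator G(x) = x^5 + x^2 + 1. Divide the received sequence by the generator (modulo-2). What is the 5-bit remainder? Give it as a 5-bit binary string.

Modulo-2 division of 100000001010000 by 100101:
  pos 0: 100000 XOR 100101 = 000101
  pos 3: 101001 XOR 100101 = 001100
  pos 5: 110001 XOR 100101 = 010100
  pos 6: 101000 XOR 100101 = 001101
  pos 8: 110100 XOR 100101 = 010001
  pos 9: 100010 XOR 100101 = 000111
Remainder = 00111 (nonzero — an error is detected).

00111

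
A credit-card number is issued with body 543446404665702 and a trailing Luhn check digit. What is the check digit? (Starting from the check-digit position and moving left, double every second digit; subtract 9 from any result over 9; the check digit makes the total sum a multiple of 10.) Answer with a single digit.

Partial digits right→left: 2 0 7 5 6 6 4 0 4 6 4 4 3 4 5
Double every second digit counting from the check-digit position (so the 1st, 3rd, 5th, ... of the partial from the right).
  doubled (with −9 where >9): 4 5 3 8 8 8 6 1 → sum 43
  kept as-is: 0 5 6 0 6 4 4 → sum 25
Total = 43 + 25 = 68.
Check digit = (10 − (68 mod 10)) mod 10 = 2.

2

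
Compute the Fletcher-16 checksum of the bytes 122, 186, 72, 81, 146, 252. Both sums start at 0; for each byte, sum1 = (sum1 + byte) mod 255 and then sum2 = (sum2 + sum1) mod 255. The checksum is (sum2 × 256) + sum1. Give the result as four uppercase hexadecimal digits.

Running sums (mod 255):
  after byte 0 (122): sum1=122, sum2=122
  after byte 1 (186): sum1=53, sum2=175
  after byte 2 (72): sum1=125, sum2=45
  after byte 3 (81): sum1=206, sum2=251
  after byte 4 (146): sum1=97, sum2=93
  after byte 5 (252): sum1=94, sum2=187
Checksum = sum2·256 + sum1 = 187·256 + 94 = 47966 = 0xBB5E.

BB5E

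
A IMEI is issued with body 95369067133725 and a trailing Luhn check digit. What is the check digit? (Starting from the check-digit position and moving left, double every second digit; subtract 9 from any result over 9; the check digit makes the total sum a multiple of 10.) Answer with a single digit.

Partial digits right→left: 5 2 7 3 3 1 7 6 0 9 6 3 5 9
Double every second digit counting from the check-digit position (so the 1st, 3rd, 5th, ... of the partial from the right).
  doubled (with −9 where >9): 1 5 6 5 0 3 1 → sum 21
  kept as-is: 2 3 1 6 9 3 9 → sum 33
Total = 21 + 33 = 54.
Check digit = (10 − (54 mod 10)) mod 10 = 6.

6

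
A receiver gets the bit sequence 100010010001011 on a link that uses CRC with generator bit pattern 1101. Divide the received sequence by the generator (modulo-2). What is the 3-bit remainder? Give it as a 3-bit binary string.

Modulo-2 division of 100010010001011 by 1101:
  pos 0: 1000 XOR 1101 = 0101
  pos 1: 1011 XOR 1101 = 0110
  pos 2: 1100 XOR 1101 = 0001
  pos 5: 1010 XOR 1101 = 0111
  pos 6: 1110 XOR 1101 = 0011
  pos 8: 1101 XOR 1101 = 0000
Remainder = 011 (nonzero — an error is detected).

011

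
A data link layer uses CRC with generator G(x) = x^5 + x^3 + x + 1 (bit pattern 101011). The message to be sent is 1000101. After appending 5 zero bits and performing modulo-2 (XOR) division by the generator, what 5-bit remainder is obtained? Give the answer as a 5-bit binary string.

00001

Append 5 zeros: 100010100000. Divide by 101011 (XOR where the leading bit is 1):
  pos 0: 100010 XOR 101011 = 001001
  pos 2: 100110 XOR 101011 = 001101
  pos 4: 110100 XOR 101011 = 011111
  pos 5: 111110 XOR 101011 = 010101
  pos 6: 101010 XOR 101011 = 000001
Remainder (last 5 bits) = 00001. This is the CRC / FCS.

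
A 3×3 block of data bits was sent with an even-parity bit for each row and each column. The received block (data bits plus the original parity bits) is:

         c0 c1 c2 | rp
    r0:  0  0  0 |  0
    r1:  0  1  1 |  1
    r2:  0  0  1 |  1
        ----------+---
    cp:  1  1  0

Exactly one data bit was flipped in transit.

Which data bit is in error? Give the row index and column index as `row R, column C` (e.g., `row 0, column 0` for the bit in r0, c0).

row 1, column 0

Recompute each row's even parity and compare to rp:
  r0: data parity 0, sent rp 0 → ok
  r1: data parity 0, sent rp 1 → mismatch
  r2: data parity 1, sent rp 1 → ok
Recompute each column's even parity and compare to cp:
  c0: data parity 0, sent cp 1 → mismatch
  c1: data parity 1, sent cp 1 → ok
  c2: data parity 0, sent cp 0 → ok
Exactly one row (r1) and one column (c0) fail → the flipped bit is at their intersection.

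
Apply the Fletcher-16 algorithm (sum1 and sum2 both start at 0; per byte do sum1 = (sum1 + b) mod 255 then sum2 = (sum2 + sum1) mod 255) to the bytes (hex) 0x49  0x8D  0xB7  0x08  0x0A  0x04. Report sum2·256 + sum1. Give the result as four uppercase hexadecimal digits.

Running sums (mod 255):
  after byte 0 (0x49): sum1=73, sum2=73
  after byte 1 (0x8D): sum1=214, sum2=32
  after byte 2 (0xB7): sum1=142, sum2=174
  after byte 3 (0x08): sum1=150, sum2=69
  after byte 4 (0x0A): sum1=160, sum2=229
  after byte 5 (0x04): sum1=164, sum2=138
Checksum = sum2·256 + sum1 = 138·256 + 164 = 35492 = 0x8AA4.

8AA4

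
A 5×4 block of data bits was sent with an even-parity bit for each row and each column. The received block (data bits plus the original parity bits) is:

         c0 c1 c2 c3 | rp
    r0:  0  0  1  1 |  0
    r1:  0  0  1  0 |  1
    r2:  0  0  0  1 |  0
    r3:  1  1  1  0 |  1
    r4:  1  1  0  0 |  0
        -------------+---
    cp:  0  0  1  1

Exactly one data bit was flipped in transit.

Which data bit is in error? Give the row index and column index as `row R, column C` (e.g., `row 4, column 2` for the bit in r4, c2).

Recompute each row's even parity and compare to rp:
  r0: data parity 0, sent rp 0 → ok
  r1: data parity 1, sent rp 1 → ok
  r2: data parity 1, sent rp 0 → mismatch
  r3: data parity 1, sent rp 1 → ok
  r4: data parity 0, sent rp 0 → ok
Recompute each column's even parity and compare to cp:
  c0: data parity 0, sent cp 0 → ok
  c1: data parity 0, sent cp 0 → ok
  c2: data parity 1, sent cp 1 → ok
  c3: data parity 0, sent cp 1 → mismatch
Exactly one row (r2) and one column (c3) fail → the flipped bit is at their intersection.

row 2, column 3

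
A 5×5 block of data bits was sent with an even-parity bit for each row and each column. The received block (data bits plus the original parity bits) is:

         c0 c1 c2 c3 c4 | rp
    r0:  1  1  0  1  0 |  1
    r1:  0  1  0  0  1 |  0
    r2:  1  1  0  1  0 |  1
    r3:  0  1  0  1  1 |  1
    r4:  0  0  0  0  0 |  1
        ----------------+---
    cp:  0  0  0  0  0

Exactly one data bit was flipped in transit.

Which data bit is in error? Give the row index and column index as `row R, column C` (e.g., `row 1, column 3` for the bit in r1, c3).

row 4, column 3

Recompute each row's even parity and compare to rp:
  r0: data parity 1, sent rp 1 → ok
  r1: data parity 0, sent rp 0 → ok
  r2: data parity 1, sent rp 1 → ok
  r3: data parity 1, sent rp 1 → ok
  r4: data parity 0, sent rp 1 → mismatch
Recompute each column's even parity and compare to cp:
  c0: data parity 0, sent cp 0 → ok
  c1: data parity 0, sent cp 0 → ok
  c2: data parity 0, sent cp 0 → ok
  c3: data parity 1, sent cp 0 → mismatch
  c4: data parity 0, sent cp 0 → ok
Exactly one row (r4) and one column (c3) fail → the flipped bit is at their intersection.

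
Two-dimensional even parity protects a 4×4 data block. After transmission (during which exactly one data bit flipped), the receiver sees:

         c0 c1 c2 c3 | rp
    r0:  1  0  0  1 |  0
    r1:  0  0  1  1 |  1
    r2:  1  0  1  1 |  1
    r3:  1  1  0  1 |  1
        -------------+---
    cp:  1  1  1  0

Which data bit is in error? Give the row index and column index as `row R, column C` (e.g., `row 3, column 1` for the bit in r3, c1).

Recompute each row's even parity and compare to rp:
  r0: data parity 0, sent rp 0 → ok
  r1: data parity 0, sent rp 1 → mismatch
  r2: data parity 1, sent rp 1 → ok
  r3: data parity 1, sent rp 1 → ok
Recompute each column's even parity and compare to cp:
  c0: data parity 1, sent cp 1 → ok
  c1: data parity 1, sent cp 1 → ok
  c2: data parity 0, sent cp 1 → mismatch
  c3: data parity 0, sent cp 0 → ok
Exactly one row (r1) and one column (c2) fail → the flipped bit is at their intersection.

row 1, column 2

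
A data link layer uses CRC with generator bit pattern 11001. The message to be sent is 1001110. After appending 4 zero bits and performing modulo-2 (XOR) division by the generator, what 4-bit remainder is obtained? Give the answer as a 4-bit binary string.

1001

Append 4 zeros: 10011100000. Divide by 11001 (XOR where the leading bit is 1):
  pos 0: 10011 XOR 11001 = 01010
  pos 1: 10101 XOR 11001 = 01100
  pos 2: 11000 XOR 11001 = 00001
  pos 6: 10000 XOR 11001 = 01001
Remainder (last 4 bits) = 1001. This is the CRC / FCS.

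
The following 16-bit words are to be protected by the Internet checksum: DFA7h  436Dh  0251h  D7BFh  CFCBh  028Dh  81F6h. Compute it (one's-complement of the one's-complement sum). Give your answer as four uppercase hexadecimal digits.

AE8A

One's-complement addition (fold any carry out of bit 15 back into bit 0):
  0xDFA7 + 0x436D = 0x12314 → wrap carry → 0x2315
  0x2315 + 0x0251 = 0x02566
  0x2566 + 0xD7BF = 0x0FD25
  0xFD25 + 0xCFCB = 0x1CCF0 → wrap carry → 0xCCF1
  0xCCF1 + 0x028D = 0x0CF7E
  0xCF7E + 0x81F6 = 0x15174 → wrap carry → 0x5175
One's-complement sum = 0x5175.
Checksum = ~0x5175 & 0xFFFF = 0xAE8A.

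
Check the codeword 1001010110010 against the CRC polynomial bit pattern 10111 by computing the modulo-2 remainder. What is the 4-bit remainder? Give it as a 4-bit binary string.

Modulo-2 division of 1001010110010 by 10111:
  pos 0: 10010 XOR 10111 = 00101
  pos 2: 10110 XOR 10111 = 00001
  pos 6: 11100 XOR 10111 = 01011
  pos 7: 10111 XOR 10111 = 00000
Remainder = 0000 (zero — the frame passes the CRC check).

0000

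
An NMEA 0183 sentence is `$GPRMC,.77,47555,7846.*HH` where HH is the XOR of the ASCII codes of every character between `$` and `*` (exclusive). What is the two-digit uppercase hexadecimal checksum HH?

XOR the ASCII codes of the payload characters:
  'G' = 0x47 → acc = 0x47
  'P' = 0x50 → acc = 0x17
  'R' = 0x52 → acc = 0x45
  'M' = 0x4D → acc = 0x08
  'C' = 0x43 → acc = 0x4B
  ',' = 0x2C → acc = 0x67
  '.' = 0x2E → acc = 0x49
  '7' = 0x37 → acc = 0x7E
  '7' = 0x37 → acc = 0x49
  ',' = 0x2C → acc = 0x65
  '4' = 0x34 → acc = 0x51
  '7' = 0x37 → acc = 0x66
  '5' = 0x35 → acc = 0x53
  '5' = 0x35 → acc = 0x66
  '5' = 0x35 → acc = 0x53
  ',' = 0x2C → acc = 0x7F
  '7' = 0x37 → acc = 0x48
  '8' = 0x38 → acc = 0x70
  '4' = 0x34 → acc = 0x44
  '6' = 0x36 → acc = 0x72
  '.' = 0x2E → acc = 0x5C
Checksum = 0x5C.

5C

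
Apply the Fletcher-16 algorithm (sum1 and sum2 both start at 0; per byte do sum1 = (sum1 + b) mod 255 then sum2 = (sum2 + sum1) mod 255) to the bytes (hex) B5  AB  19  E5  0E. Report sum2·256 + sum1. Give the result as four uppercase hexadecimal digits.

Running sums (mod 255):
  after byte 0 (B5): sum1=181, sum2=181
  after byte 1 (AB): sum1=97, sum2=23
  after byte 2 (19): sum1=122, sum2=145
  after byte 3 (E5): sum1=96, sum2=241
  after byte 4 (0E): sum1=110, sum2=96
Checksum = sum2·256 + sum1 = 96·256 + 110 = 24686 = 0x606E.

606E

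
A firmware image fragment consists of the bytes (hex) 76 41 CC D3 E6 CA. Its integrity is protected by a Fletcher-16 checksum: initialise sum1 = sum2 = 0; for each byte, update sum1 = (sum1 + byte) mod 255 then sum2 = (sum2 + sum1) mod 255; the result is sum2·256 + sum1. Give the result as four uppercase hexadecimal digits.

Running sums (mod 255):
  after byte 0 (76): sum1=118, sum2=118
  after byte 1 (41): sum1=183, sum2=46
  after byte 2 (CC): sum1=132, sum2=178
  after byte 3 (D3): sum1=88, sum2=11
  after byte 4 (E6): sum1=63, sum2=74
  after byte 5 (CA): sum1=10, sum2=84
Checksum = sum2·256 + sum1 = 84·256 + 10 = 21514 = 0x540A.

540A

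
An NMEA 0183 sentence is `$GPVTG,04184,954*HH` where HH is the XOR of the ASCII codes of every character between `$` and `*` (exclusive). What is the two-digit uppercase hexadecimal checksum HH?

53

XOR the ASCII codes of the payload characters:
  'G' = 0x47 → acc = 0x47
  'P' = 0x50 → acc = 0x17
  'V' = 0x56 → acc = 0x41
  'T' = 0x54 → acc = 0x15
  'G' = 0x47 → acc = 0x52
  ',' = 0x2C → acc = 0x7E
  '0' = 0x30 → acc = 0x4E
  '4' = 0x34 → acc = 0x7A
  '1' = 0x31 → acc = 0x4B
  '8' = 0x38 → acc = 0x73
  '4' = 0x34 → acc = 0x47
  ',' = 0x2C → acc = 0x6B
  '9' = 0x39 → acc = 0x52
  '5' = 0x35 → acc = 0x67
  '4' = 0x34 → acc = 0x53
Checksum = 0x53.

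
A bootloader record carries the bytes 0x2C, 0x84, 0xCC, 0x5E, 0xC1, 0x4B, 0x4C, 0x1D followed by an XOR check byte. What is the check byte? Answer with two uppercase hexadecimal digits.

E1

XOR the bytes together:
  start with 0x2C
  0x2C ⊕ 0x84 = 0xA8
  0xA8 ⊕ 0xCC = 0x64
  0x64 ⊕ 0x5E = 0x3A
  0x3A ⊕ 0xC1 = 0xFB
  0xFB ⊕ 0x4B = 0xB0
  0xB0 ⊕ 0x4C = 0xFC
  0xFC ⊕ 0x1D = 0xE1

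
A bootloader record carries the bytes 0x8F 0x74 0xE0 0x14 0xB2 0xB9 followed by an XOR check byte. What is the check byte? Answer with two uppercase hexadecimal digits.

XOR the bytes together:
  start with 0x8F
  0x8F ⊕ 0x74 = 0xFB
  0xFB ⊕ 0xE0 = 0x1B
  0x1B ⊕ 0x14 = 0x0F
  0x0F ⊕ 0xB2 = 0xBD
  0xBD ⊕ 0xB9 = 0x04

04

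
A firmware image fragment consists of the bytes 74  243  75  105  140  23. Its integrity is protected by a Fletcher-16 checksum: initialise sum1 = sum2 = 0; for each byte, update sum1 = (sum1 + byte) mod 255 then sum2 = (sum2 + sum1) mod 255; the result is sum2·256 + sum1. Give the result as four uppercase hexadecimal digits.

1B96

Running sums (mod 255):
  after byte 0 (74): sum1=74, sum2=74
  after byte 1 (243): sum1=62, sum2=136
  after byte 2 (75): sum1=137, sum2=18
  after byte 3 (105): sum1=242, sum2=5
  after byte 4 (140): sum1=127, sum2=132
  after byte 5 (23): sum1=150, sum2=27
Checksum = sum2·256 + sum1 = 27·256 + 150 = 7062 = 0x1B96.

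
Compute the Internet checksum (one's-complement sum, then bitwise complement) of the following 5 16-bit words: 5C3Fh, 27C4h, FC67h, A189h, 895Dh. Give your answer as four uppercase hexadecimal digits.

One's-complement addition (fold any carry out of bit 15 back into bit 0):
  0x5C3F + 0x27C4 = 0x08403
  0x8403 + 0xFC67 = 0x1806A → wrap carry → 0x806B
  0x806B + 0xA189 = 0x121F4 → wrap carry → 0x21F5
  0x21F5 + 0x895D = 0x0AB52
One's-complement sum = 0xAB52.
Checksum = ~0xAB52 & 0xFFFF = 0x54AD.

54AD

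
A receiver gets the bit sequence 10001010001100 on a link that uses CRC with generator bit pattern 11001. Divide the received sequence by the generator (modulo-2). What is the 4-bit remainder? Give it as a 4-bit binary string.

1000

Modulo-2 division of 10001010001100 by 11001:
  pos 0: 10001 XOR 11001 = 01000
  pos 1: 10000 XOR 11001 = 01001
  pos 2: 10011 XOR 11001 = 01010
  pos 3: 10100 XOR 11001 = 01101
  pos 4: 11010 XOR 11001 = 00011
  pos 7: 11011 XOR 11001 = 00010
Remainder = 1000 (nonzero — an error is detected).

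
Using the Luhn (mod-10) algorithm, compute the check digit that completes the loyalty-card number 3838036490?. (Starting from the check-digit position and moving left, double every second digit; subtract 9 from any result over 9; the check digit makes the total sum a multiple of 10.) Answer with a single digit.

1

Partial digits right→left: 0 9 4 6 3 0 8 3 8 3
Double every second digit counting from the check-digit position (so the 1st, 3rd, 5th, ... of the partial from the right).
  doubled (with −9 where >9): 0 8 6 7 7 → sum 28
  kept as-is: 9 6 0 3 3 → sum 21
Total = 28 + 21 = 49.
Check digit = (10 − (49 mod 10)) mod 10 = 1.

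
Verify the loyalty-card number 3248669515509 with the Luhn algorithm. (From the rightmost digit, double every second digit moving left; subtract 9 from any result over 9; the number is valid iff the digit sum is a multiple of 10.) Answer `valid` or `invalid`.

From the right, keep odd positions and double even positions (subtract 9 from any doubled value over 9):
  doubled (positions 2,4,...): 0 1 1 3 7 4 → sum 16
  kept (positions 1,3,...): 9 5 1 9 6 4 3 → sum 37
Total = 53.
53 mod 10 = 3, so the number is invalid.

invalid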